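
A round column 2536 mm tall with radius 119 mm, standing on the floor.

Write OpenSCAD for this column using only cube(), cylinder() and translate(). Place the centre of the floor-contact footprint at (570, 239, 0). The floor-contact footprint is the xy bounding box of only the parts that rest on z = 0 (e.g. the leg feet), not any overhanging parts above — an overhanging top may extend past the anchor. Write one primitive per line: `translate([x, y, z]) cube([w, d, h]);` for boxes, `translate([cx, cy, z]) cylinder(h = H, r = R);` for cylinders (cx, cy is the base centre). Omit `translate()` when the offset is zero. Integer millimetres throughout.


translate([570, 239, 0]) cylinder(h = 2536, r = 119);


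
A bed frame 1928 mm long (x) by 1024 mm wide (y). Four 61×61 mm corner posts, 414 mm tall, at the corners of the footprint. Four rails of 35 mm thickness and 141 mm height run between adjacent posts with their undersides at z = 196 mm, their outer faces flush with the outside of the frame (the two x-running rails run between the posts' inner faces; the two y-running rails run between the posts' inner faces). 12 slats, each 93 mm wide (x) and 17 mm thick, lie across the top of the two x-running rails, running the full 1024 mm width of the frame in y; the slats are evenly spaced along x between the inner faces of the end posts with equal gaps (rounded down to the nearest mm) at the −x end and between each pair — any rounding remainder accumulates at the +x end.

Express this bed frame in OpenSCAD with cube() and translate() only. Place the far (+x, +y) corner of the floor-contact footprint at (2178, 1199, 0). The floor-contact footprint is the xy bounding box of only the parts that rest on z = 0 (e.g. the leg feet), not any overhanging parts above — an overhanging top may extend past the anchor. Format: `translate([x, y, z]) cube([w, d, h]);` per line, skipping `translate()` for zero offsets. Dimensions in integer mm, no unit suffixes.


// slat z = rail_z + rail_h = 196 + 141 = 337
// slat gap = ⌊(1806 − 12·93) / 13⌋ = 53
translate([250, 175, 0]) cube([61, 61, 414]);
translate([250, 1138, 0]) cube([61, 61, 414]);
translate([2117, 175, 0]) cube([61, 61, 414]);
translate([2117, 1138, 0]) cube([61, 61, 414]);
translate([311, 175, 196]) cube([1806, 35, 141]);
translate([311, 1164, 196]) cube([1806, 35, 141]);
translate([250, 236, 196]) cube([35, 902, 141]);
translate([2143, 236, 196]) cube([35, 902, 141]);
translate([364, 175, 337]) cube([93, 1024, 17]);
translate([510, 175, 337]) cube([93, 1024, 17]);
translate([656, 175, 337]) cube([93, 1024, 17]);
translate([802, 175, 337]) cube([93, 1024, 17]);
translate([948, 175, 337]) cube([93, 1024, 17]);
translate([1094, 175, 337]) cube([93, 1024, 17]);
translate([1240, 175, 337]) cube([93, 1024, 17]);
translate([1386, 175, 337]) cube([93, 1024, 17]);
translate([1532, 175, 337]) cube([93, 1024, 17]);
translate([1678, 175, 337]) cube([93, 1024, 17]);
translate([1824, 175, 337]) cube([93, 1024, 17]);
translate([1970, 175, 337]) cube([93, 1024, 17]);


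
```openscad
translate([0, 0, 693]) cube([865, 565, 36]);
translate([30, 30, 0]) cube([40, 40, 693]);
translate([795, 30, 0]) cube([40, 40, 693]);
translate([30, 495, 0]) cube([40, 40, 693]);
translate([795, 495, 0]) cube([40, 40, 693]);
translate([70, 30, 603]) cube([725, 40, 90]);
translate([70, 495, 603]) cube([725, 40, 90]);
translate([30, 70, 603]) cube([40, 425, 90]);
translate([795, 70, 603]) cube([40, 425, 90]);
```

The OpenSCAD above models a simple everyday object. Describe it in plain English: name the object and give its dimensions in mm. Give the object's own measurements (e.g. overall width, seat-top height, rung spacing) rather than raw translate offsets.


A rectangular dining table. The top is 865×565×36 mm with its upper surface at z = 729 mm. It stands on four 40×40 mm square legs, each inset 30 mm from the nearest pair of top edges, running from the floor to the underside of the top. Four apron rails, 40 mm thick and 90 mm tall, run between adjacent legs with their top edges flush with the underside of the top and their outer faces flush with the legs' outer faces.


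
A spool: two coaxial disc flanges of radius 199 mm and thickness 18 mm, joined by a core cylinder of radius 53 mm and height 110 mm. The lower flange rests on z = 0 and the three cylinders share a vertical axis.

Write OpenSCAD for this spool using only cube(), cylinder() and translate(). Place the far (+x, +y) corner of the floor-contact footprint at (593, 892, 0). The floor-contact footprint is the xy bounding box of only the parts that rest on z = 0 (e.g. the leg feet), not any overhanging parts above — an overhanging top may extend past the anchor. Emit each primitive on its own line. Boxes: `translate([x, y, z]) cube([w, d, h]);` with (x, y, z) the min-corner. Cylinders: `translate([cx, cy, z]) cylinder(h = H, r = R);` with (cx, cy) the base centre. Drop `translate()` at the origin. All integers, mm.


translate([394, 693, 0]) cylinder(h = 18, r = 199);
translate([394, 693, 18]) cylinder(h = 110, r = 53);
translate([394, 693, 128]) cylinder(h = 18, r = 199);


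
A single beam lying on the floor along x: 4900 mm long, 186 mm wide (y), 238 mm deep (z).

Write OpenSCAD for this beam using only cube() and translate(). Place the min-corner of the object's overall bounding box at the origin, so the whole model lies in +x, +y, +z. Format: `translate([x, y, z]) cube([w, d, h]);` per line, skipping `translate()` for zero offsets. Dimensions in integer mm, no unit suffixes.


cube([4900, 186, 238]);


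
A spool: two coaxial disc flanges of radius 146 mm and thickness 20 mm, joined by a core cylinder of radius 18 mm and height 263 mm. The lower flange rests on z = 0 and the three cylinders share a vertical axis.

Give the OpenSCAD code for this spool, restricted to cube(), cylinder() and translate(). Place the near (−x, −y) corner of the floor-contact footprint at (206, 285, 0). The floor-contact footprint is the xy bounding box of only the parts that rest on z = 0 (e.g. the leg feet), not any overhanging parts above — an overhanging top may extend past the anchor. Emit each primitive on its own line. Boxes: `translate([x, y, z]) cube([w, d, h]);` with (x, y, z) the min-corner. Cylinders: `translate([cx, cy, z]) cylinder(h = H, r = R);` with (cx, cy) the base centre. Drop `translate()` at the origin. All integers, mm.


translate([352, 431, 0]) cylinder(h = 20, r = 146);
translate([352, 431, 20]) cylinder(h = 263, r = 18);
translate([352, 431, 283]) cylinder(h = 20, r = 146);


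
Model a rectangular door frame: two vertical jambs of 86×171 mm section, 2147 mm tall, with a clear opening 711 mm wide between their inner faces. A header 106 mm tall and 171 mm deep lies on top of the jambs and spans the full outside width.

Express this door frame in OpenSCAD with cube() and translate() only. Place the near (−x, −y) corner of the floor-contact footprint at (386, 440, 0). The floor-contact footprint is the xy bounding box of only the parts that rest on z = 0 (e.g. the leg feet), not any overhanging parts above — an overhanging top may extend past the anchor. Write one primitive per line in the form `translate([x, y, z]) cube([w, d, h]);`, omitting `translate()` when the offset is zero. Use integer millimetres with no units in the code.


translate([386, 440, 0]) cube([86, 171, 2147]);
translate([1183, 440, 0]) cube([86, 171, 2147]);
translate([386, 440, 2147]) cube([883, 171, 106]);


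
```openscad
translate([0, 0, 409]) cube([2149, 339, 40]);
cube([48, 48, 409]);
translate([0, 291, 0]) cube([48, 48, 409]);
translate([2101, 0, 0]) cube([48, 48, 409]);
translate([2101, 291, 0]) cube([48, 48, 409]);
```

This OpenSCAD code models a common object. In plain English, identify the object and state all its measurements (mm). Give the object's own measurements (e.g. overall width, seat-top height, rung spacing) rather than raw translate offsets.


A bench: a 2149×339 mm seat slab, 40 mm thick, top at z = 449 mm, on four 48×48 mm square legs flush with the seat corners and standing on z = 0.


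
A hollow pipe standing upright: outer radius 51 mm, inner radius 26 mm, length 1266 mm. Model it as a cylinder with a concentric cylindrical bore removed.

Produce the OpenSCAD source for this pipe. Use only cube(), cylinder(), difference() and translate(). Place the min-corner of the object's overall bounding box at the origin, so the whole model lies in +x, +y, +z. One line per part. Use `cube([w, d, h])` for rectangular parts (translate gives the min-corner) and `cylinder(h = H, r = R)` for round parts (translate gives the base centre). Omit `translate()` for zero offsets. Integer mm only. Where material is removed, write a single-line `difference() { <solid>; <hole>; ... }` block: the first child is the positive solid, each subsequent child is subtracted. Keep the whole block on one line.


difference() { translate([51, 51, 0]) cylinder(h = 1266, r = 51); translate([51, 51, 0]) cylinder(h = 1266, r = 26); }


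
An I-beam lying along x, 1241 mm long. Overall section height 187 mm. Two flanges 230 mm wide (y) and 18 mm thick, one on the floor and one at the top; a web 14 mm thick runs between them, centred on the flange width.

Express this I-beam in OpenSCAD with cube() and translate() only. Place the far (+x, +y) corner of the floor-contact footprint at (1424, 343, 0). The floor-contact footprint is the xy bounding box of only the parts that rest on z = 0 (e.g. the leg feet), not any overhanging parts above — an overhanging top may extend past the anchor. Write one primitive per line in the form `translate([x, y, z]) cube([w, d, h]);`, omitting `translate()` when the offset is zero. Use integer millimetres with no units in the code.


translate([183, 113, 0]) cube([1241, 230, 18]);
translate([183, 221, 18]) cube([1241, 14, 151]);
translate([183, 113, 169]) cube([1241, 230, 18]);


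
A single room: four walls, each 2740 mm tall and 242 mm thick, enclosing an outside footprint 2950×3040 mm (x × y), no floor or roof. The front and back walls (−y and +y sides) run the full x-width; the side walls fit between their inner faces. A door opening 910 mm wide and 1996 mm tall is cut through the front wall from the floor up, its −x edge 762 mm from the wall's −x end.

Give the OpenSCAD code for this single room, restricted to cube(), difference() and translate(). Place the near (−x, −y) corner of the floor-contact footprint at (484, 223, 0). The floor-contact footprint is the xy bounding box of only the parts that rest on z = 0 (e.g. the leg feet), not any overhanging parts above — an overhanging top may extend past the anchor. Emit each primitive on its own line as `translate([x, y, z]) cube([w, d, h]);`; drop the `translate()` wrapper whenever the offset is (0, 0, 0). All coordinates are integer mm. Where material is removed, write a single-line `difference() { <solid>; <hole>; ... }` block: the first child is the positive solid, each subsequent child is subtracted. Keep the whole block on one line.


difference() { translate([484, 223, 0]) cube([2950, 242, 2740]); translate([1246, 223, 0]) cube([910, 242, 1996]); }
translate([484, 3021, 0]) cube([2950, 242, 2740]);
translate([484, 465, 0]) cube([242, 2556, 2740]);
translate([3192, 465, 0]) cube([242, 2556, 2740]);


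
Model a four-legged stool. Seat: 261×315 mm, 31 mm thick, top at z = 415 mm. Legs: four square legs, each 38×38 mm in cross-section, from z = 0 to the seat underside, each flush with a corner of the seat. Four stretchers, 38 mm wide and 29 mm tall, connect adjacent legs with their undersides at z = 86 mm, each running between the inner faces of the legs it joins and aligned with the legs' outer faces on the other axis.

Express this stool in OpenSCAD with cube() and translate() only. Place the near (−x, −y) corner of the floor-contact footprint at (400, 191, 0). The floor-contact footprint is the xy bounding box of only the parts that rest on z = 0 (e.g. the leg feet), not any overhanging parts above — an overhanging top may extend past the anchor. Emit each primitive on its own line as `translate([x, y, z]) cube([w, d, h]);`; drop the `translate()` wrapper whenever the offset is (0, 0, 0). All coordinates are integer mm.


translate([400, 191, 384]) cube([261, 315, 31]);
translate([400, 191, 0]) cube([38, 38, 384]);
translate([623, 191, 0]) cube([38, 38, 384]);
translate([400, 468, 0]) cube([38, 38, 384]);
translate([623, 468, 0]) cube([38, 38, 384]);
translate([438, 191, 86]) cube([185, 38, 29]);
translate([438, 468, 86]) cube([185, 38, 29]);
translate([400, 229, 86]) cube([38, 239, 29]);
translate([623, 229, 86]) cube([38, 239, 29]);


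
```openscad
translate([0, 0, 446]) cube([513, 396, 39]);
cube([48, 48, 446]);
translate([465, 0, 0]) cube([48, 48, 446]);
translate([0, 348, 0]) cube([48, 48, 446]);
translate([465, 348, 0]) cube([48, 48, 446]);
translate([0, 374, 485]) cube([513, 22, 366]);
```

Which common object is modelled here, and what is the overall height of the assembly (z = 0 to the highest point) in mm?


A chair. The overall height is 851 mm.

A slab on four corner posts with a tall panel at the back — a chair. The seat slab sits at z = 446 with thickness 39, and the 366 mm backrest starts at the seat top, so the overall height is 446 + 39 + 366 = 851 mm.


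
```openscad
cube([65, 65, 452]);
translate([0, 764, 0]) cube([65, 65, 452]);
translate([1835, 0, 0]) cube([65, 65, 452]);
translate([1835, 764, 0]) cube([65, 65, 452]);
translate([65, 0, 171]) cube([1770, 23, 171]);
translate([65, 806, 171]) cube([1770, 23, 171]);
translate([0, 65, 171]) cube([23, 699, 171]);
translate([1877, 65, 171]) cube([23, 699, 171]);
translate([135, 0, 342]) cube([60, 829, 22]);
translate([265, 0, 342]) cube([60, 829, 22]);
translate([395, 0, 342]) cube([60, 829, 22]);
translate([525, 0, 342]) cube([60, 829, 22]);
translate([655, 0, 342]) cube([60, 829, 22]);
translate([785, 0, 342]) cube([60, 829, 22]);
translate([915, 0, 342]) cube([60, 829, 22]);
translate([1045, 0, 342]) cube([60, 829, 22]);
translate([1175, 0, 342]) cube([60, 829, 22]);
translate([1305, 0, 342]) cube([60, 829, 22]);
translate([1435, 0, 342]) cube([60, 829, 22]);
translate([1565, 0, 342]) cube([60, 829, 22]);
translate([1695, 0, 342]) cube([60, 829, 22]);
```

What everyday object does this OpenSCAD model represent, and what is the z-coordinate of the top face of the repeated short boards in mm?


A bed frame. The slat-top height is 364 mm.

Four posts, four rails, and a row of slats — a bed frame. Slats sit on the rails at z = 171 + 171 = 342; with slat thickness 22, the top is 364 mm.


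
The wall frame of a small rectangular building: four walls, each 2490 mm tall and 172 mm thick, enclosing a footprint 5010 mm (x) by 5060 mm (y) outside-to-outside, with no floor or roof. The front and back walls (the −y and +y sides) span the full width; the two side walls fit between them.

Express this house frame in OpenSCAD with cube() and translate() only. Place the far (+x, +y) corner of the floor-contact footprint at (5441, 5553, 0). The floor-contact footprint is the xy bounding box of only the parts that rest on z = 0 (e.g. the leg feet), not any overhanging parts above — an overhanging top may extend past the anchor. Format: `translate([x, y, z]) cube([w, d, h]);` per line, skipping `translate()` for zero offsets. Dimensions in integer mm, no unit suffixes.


translate([431, 493, 0]) cube([5010, 172, 2490]);
translate([431, 5381, 0]) cube([5010, 172, 2490]);
translate([431, 665, 0]) cube([172, 4716, 2490]);
translate([5269, 665, 0]) cube([172, 4716, 2490]);


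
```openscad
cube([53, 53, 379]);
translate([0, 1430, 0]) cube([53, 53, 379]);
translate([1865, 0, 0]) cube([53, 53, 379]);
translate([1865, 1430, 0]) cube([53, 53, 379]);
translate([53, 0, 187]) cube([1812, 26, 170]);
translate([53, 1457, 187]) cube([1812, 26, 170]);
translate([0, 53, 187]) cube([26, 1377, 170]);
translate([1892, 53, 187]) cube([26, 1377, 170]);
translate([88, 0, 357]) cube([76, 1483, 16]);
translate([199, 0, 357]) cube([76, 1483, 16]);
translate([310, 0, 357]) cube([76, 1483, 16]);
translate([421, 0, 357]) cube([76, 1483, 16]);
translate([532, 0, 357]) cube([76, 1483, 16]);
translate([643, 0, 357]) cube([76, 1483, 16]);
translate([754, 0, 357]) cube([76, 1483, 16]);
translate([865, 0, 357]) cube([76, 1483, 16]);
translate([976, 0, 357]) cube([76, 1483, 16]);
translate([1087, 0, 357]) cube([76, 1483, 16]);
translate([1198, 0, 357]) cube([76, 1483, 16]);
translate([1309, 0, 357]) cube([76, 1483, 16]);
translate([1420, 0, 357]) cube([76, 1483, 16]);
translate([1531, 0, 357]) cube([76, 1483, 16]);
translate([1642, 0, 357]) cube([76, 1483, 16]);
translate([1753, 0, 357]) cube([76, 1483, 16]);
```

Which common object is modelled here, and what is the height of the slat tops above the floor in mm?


A bed frame. The slat-top height is 373 mm.

Four posts, four rails, and a row of slats — a bed frame. Slats sit on the rails at z = 187 + 170 = 357; with slat thickness 16, the top is 373 mm.


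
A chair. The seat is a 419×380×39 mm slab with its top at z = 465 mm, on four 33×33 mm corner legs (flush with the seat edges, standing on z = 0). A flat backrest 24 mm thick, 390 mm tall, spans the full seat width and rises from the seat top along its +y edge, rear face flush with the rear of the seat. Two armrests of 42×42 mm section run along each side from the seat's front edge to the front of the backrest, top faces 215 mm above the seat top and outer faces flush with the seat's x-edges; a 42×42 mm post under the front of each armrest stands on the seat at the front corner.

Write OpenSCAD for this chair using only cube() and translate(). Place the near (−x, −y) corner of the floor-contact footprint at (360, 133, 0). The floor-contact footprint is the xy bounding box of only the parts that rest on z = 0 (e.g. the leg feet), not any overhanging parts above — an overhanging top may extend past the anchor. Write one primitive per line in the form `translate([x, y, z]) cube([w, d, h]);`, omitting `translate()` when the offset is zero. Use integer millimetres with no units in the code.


translate([360, 133, 426]) cube([419, 380, 39]);
translate([360, 133, 0]) cube([33, 33, 426]);
translate([746, 133, 0]) cube([33, 33, 426]);
translate([360, 480, 0]) cube([33, 33, 426]);
translate([746, 480, 0]) cube([33, 33, 426]);
translate([360, 489, 465]) cube([419, 24, 390]);
translate([360, 133, 638]) cube([42, 356, 42]);
translate([737, 133, 638]) cube([42, 356, 42]);
translate([360, 133, 465]) cube([42, 42, 173]);
translate([737, 133, 465]) cube([42, 42, 173]);


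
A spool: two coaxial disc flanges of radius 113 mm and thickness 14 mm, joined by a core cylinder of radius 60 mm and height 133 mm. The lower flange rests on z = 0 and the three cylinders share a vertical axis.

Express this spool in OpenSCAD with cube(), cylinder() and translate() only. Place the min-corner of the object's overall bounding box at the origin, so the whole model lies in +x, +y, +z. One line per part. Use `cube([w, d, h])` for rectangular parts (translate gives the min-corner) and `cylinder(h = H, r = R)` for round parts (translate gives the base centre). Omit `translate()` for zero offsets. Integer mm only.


translate([113, 113, 0]) cylinder(h = 14, r = 113);
translate([113, 113, 14]) cylinder(h = 133, r = 60);
translate([113, 113, 147]) cylinder(h = 14, r = 113);


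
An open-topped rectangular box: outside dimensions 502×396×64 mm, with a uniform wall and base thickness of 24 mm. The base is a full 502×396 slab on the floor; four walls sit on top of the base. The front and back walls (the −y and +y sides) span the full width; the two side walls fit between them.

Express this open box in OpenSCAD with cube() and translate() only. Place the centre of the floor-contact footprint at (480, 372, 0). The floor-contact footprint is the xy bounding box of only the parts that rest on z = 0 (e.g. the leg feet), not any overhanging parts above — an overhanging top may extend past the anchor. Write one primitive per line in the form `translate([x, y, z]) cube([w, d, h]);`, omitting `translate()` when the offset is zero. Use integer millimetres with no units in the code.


translate([229, 174, 0]) cube([502, 396, 24]);
translate([229, 174, 24]) cube([502, 24, 40]);
translate([229, 546, 24]) cube([502, 24, 40]);
translate([229, 198, 24]) cube([24, 348, 40]);
translate([707, 198, 24]) cube([24, 348, 40]);


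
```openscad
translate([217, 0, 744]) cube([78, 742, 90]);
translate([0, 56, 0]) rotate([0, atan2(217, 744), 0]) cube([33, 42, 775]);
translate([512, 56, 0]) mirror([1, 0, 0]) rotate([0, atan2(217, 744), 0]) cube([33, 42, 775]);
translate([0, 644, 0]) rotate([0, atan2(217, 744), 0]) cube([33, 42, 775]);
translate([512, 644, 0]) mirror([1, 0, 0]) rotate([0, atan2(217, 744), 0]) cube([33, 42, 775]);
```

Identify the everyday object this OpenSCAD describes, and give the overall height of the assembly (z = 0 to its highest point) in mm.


A sawhorse. The overall height is 834 mm.

A beam across two mirrored pairs of raked legs — a sawhorse. The beam's underside is at z = 744 (matching the legs' vertical rise in atan2(217, 744)) and the beam is 90 mm tall, so its top is at 744 + 90 = 834 mm. The raked legs top out at the beam's underside, so that is the highest point.


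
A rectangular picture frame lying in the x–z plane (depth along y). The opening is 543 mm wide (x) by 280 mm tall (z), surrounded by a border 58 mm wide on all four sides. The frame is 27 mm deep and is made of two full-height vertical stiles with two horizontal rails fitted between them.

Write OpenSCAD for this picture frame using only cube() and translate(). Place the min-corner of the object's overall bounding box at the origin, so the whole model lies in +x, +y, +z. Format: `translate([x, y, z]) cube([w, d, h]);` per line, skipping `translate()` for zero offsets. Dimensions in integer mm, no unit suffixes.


cube([58, 27, 396]);
translate([601, 0, 0]) cube([58, 27, 396]);
translate([58, 0, 0]) cube([543, 27, 58]);
translate([58, 0, 338]) cube([543, 27, 58]);


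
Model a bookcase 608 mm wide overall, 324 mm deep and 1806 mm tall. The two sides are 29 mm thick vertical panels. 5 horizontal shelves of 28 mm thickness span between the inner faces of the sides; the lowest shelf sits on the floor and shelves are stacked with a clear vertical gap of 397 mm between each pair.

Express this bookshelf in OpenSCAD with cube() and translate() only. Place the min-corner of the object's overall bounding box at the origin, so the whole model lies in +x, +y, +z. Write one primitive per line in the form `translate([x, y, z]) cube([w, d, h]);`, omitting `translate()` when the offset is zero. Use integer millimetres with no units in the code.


cube([29, 324, 1806]);
translate([579, 0, 0]) cube([29, 324, 1806]);
translate([29, 0, 0]) cube([550, 324, 28]);
translate([29, 0, 425]) cube([550, 324, 28]);
translate([29, 0, 850]) cube([550, 324, 28]);
translate([29, 0, 1275]) cube([550, 324, 28]);
translate([29, 0, 1700]) cube([550, 324, 28]);


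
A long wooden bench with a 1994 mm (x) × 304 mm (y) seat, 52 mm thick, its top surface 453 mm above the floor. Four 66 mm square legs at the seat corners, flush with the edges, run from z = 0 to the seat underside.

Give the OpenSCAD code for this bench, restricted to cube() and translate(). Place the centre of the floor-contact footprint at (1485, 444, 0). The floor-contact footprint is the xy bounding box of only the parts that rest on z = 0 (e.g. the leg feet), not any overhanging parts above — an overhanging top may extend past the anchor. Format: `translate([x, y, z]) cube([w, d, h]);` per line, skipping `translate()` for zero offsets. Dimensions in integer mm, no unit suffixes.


translate([488, 292, 401]) cube([1994, 304, 52]);
translate([488, 292, 0]) cube([66, 66, 401]);
translate([488, 530, 0]) cube([66, 66, 401]);
translate([2416, 292, 0]) cube([66, 66, 401]);
translate([2416, 530, 0]) cube([66, 66, 401]);


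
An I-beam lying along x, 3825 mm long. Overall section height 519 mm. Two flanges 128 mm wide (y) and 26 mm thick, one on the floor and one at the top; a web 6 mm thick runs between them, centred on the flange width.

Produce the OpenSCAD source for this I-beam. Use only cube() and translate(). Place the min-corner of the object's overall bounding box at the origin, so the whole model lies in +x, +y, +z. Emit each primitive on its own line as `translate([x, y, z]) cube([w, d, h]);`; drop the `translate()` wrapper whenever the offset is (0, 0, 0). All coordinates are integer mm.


cube([3825, 128, 26]);
translate([0, 61, 26]) cube([3825, 6, 467]);
translate([0, 0, 493]) cube([3825, 128, 26]);


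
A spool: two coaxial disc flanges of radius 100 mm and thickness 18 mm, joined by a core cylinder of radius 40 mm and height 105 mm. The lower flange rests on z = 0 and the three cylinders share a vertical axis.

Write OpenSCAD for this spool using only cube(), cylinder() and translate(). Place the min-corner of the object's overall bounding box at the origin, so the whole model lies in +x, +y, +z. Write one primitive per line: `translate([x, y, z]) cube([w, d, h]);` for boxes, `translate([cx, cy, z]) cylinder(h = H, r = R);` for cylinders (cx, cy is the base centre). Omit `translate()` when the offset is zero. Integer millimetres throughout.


translate([100, 100, 0]) cylinder(h = 18, r = 100);
translate([100, 100, 18]) cylinder(h = 105, r = 40);
translate([100, 100, 123]) cylinder(h = 18, r = 100);


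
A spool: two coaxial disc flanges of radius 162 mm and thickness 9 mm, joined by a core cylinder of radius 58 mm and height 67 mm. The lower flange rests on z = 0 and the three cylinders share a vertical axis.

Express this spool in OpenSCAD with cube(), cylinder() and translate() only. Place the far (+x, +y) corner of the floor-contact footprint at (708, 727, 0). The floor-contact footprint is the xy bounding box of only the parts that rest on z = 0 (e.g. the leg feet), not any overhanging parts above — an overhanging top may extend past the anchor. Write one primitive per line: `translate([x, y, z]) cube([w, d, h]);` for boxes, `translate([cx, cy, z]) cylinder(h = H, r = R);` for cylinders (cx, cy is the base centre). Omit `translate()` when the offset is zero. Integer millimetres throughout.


translate([546, 565, 0]) cylinder(h = 9, r = 162);
translate([546, 565, 9]) cylinder(h = 67, r = 58);
translate([546, 565, 76]) cylinder(h = 9, r = 162);


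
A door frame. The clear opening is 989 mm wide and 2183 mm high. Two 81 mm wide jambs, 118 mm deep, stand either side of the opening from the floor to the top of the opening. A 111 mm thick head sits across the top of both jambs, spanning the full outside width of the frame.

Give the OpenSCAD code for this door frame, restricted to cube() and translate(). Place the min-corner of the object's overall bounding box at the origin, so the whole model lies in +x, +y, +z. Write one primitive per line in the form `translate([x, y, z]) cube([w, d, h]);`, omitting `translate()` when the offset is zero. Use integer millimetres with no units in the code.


cube([81, 118, 2183]);
translate([1070, 0, 0]) cube([81, 118, 2183]);
translate([0, 0, 2183]) cube([1151, 118, 111]);


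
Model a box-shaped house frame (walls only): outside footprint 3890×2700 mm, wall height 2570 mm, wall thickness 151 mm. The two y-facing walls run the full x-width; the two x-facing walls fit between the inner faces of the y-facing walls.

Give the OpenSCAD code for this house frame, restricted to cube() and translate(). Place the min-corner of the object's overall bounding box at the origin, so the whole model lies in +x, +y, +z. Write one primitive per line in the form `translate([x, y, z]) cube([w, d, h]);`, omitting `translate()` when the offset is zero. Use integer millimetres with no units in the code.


cube([3890, 151, 2570]);
translate([0, 2549, 0]) cube([3890, 151, 2570]);
translate([0, 151, 0]) cube([151, 2398, 2570]);
translate([3739, 151, 0]) cube([151, 2398, 2570]);


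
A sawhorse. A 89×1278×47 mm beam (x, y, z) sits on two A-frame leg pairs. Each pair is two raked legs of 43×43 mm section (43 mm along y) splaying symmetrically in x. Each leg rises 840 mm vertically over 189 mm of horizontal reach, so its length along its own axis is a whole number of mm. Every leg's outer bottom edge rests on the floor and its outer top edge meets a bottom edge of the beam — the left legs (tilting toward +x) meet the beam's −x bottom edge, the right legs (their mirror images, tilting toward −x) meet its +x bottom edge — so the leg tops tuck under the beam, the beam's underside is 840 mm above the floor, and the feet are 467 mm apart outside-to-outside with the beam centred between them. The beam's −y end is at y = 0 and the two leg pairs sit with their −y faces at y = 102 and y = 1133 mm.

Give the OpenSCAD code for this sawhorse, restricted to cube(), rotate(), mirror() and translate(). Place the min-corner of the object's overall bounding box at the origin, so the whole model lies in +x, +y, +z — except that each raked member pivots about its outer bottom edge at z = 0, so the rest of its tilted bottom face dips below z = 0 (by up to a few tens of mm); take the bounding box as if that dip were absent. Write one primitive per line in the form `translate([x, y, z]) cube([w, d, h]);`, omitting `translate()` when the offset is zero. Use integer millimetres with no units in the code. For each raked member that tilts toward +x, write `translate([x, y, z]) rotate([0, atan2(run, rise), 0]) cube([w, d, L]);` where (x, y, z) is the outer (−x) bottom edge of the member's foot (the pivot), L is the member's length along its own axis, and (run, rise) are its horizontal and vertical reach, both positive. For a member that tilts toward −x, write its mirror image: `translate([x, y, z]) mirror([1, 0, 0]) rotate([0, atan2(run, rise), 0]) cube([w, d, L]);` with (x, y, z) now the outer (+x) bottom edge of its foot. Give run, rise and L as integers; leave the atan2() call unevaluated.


// leg length = √(189² + 840²) = 861
// right-leg outer foot x = 2·189 + 89 = 467
// beam min-corner = (189, 0, 840)
translate([189, 0, 840]) cube([89, 1278, 47]);
translate([0, 102, 0]) rotate([0, atan2(189, 840), 0]) cube([43, 43, 861]);
translate([467, 102, 0]) mirror([1, 0, 0]) rotate([0, atan2(189, 840), 0]) cube([43, 43, 861]);
translate([0, 1133, 0]) rotate([0, atan2(189, 840), 0]) cube([43, 43, 861]);
translate([467, 1133, 0]) mirror([1, 0, 0]) rotate([0, atan2(189, 840), 0]) cube([43, 43, 861]);


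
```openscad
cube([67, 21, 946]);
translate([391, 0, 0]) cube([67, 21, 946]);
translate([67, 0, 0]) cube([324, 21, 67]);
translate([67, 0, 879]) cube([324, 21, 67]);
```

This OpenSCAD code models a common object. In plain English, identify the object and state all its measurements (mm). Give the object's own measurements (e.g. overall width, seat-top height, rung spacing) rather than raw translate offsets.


A rectangular picture frame lying in the x–z plane (depth along y). The opening is 324 mm wide (x) by 812 mm tall (z), surrounded by a border 67 mm wide on all four sides. The frame is 21 mm deep and is made of two full-height vertical stiles with two horizontal rails fitted between them.


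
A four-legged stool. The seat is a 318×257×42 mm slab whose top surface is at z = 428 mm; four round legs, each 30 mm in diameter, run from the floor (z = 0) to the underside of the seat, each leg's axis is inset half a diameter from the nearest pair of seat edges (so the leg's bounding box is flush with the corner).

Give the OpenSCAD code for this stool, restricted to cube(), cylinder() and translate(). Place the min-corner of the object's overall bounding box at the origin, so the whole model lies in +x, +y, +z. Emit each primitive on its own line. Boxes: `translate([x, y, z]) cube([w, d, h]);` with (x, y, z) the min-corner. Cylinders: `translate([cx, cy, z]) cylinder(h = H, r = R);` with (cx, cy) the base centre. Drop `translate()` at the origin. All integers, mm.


translate([0, 0, 386]) cube([318, 257, 42]);
translate([15, 15, 0]) cylinder(h = 386, r = 15);
translate([303, 15, 0]) cylinder(h = 386, r = 15);
translate([15, 242, 0]) cylinder(h = 386, r = 15);
translate([303, 242, 0]) cylinder(h = 386, r = 15);


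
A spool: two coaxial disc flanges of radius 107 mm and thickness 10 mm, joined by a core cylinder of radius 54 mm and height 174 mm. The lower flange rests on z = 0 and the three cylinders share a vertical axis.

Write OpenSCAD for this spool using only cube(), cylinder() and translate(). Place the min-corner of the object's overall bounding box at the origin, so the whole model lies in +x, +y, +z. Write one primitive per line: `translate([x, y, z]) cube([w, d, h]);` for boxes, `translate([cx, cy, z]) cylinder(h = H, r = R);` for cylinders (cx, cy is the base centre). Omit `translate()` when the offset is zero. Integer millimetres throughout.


translate([107, 107, 0]) cylinder(h = 10, r = 107);
translate([107, 107, 10]) cylinder(h = 174, r = 54);
translate([107, 107, 184]) cylinder(h = 10, r = 107);


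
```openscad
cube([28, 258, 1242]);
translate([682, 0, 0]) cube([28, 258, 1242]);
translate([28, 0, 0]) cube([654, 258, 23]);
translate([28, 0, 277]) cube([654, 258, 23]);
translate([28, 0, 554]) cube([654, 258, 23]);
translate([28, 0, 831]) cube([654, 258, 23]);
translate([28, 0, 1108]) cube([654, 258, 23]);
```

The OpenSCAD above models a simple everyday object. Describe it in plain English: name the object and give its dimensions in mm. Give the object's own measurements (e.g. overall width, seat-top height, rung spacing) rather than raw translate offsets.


An open bookshelf. Two side panels, each 28 mm thick, 258 mm deep and 1242 mm tall, stand 710 mm apart (outside-to-outside). Between them sit 5 shelves, each 23 mm thick and 258 mm deep, spanning the full gap between the sides. The bottom shelf rests on the floor (its underside at z = 0) and the clear gap between one shelf's top and the next shelf's underside is 254 mm.


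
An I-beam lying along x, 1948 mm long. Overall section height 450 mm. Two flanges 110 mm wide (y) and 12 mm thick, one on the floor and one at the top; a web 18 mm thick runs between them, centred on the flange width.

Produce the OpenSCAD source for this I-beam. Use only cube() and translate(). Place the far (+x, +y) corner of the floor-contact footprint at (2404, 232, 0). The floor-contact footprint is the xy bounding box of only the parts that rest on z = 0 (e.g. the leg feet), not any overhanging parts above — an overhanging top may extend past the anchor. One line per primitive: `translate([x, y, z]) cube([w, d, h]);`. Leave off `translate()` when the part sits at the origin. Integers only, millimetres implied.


translate([456, 122, 0]) cube([1948, 110, 12]);
translate([456, 168, 12]) cube([1948, 18, 426]);
translate([456, 122, 438]) cube([1948, 110, 12]);


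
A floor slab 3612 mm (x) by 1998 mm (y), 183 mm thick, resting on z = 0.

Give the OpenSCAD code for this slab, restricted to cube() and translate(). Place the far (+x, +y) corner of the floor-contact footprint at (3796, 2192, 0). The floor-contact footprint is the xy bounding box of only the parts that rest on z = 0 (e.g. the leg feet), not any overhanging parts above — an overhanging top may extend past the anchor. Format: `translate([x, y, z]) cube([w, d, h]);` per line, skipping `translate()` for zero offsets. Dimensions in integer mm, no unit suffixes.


translate([184, 194, 0]) cube([3612, 1998, 183]);


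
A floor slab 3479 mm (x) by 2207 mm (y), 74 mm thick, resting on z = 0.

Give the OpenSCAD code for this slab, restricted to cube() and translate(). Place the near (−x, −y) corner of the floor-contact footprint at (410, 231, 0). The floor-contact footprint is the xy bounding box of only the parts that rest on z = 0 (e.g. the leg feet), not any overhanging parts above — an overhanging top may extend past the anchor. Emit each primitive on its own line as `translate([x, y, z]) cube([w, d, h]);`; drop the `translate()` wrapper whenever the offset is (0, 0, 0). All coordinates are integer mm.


translate([410, 231, 0]) cube([3479, 2207, 74]);


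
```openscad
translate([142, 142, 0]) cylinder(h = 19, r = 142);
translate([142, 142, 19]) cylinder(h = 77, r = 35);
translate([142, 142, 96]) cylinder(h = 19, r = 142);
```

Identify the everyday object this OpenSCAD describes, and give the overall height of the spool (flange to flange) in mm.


A spool. The overall height is 115 mm.

Three coaxial cylinders, large–small–large — a spool. Two 19 mm flanges and a 77 mm core give 19 + 77 + 19 = 115 mm.


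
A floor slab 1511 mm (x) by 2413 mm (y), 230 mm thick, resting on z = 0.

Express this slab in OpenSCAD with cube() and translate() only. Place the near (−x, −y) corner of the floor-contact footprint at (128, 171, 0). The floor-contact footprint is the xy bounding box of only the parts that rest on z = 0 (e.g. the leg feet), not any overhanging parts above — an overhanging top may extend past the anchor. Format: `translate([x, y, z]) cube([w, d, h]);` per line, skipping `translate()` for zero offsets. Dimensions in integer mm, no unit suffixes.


translate([128, 171, 0]) cube([1511, 2413, 230]);


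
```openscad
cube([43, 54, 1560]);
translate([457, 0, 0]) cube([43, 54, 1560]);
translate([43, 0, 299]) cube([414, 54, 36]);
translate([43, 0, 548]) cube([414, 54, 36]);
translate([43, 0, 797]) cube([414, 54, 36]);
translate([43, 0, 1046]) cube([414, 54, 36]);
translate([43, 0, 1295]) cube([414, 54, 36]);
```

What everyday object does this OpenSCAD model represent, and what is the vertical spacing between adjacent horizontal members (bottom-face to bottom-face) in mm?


A ladder. The rung spacing is 249 mm.

Two tall 43×54 posts with 5 short bars between them — a ladder. Adjacent rungs sit at z = 299 and z = 548, so the spacing is 548 − 299 = 249 mm.


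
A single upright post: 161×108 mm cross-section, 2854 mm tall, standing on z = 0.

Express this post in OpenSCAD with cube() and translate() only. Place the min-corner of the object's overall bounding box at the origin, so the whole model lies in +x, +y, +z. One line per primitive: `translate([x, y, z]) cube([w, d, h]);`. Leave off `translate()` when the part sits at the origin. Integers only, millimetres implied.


cube([161, 108, 2854]);


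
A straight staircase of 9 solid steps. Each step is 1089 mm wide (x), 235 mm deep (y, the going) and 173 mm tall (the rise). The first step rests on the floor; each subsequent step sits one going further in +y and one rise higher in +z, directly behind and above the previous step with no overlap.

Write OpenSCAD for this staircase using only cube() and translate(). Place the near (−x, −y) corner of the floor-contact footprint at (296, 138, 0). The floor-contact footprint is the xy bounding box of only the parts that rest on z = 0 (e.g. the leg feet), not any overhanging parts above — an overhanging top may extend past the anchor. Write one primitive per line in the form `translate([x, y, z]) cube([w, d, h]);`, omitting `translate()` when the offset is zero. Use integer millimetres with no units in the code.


translate([296, 138, 0]) cube([1089, 235, 173]);
translate([296, 373, 173]) cube([1089, 235, 173]);
translate([296, 608, 346]) cube([1089, 235, 173]);
translate([296, 843, 519]) cube([1089, 235, 173]);
translate([296, 1078, 692]) cube([1089, 235, 173]);
translate([296, 1313, 865]) cube([1089, 235, 173]);
translate([296, 1548, 1038]) cube([1089, 235, 173]);
translate([296, 1783, 1211]) cube([1089, 235, 173]);
translate([296, 2018, 1384]) cube([1089, 235, 173]);


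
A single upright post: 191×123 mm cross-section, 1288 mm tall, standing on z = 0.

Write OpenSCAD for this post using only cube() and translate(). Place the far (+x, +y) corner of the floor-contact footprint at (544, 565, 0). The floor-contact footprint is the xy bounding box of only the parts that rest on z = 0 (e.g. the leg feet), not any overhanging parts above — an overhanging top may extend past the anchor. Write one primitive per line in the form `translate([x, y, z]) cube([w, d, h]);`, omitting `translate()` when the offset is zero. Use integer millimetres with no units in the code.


translate([353, 442, 0]) cube([191, 123, 1288]);
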